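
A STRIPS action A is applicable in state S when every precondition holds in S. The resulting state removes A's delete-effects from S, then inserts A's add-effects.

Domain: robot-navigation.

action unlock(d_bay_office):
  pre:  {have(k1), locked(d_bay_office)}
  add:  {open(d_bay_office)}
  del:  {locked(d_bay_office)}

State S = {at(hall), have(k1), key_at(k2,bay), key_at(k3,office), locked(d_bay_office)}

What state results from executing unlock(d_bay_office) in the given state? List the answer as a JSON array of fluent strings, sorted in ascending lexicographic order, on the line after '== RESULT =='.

Progress:
  pre ⊆ S: {have(k1), locked(d_bay_office)} ⊆ S  — applicable
  S \ del = {at(hall), have(k1), key_at(k2,bay), key_at(k3,office)}
  ∪ add   = {at(hall), have(k1), key_at(k2,bay), key_at(k3,office), open(d_bay_office)}

== RESULT ==
["at(hall)", "have(k1)", "key_at(k2,bay)", "key_at(k3,office)", "open(d_bay_office)"]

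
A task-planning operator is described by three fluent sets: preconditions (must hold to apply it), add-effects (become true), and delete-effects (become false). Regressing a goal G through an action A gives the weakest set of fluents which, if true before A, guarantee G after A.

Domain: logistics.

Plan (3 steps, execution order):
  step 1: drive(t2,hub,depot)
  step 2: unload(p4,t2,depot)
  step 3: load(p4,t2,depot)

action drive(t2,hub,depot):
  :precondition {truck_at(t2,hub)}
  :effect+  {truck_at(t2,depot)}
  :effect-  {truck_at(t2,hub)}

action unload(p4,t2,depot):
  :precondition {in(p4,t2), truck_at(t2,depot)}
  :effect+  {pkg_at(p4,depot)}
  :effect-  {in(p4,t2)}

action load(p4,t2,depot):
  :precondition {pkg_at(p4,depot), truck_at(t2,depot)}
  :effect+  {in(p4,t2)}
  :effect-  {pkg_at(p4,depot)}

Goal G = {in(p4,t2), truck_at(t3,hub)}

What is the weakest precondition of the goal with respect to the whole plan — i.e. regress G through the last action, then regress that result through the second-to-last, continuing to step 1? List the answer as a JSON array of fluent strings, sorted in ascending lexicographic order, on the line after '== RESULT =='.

Regress step by step:
  through step 3 (load(p4,t2,depot)): drop {in(p4,t2)}, keep {truck_at(t3,hub)}, require {pkg_at(p4,depot), truck_at(t2,depot)}
    → {pkg_at(p4,depot), truck_at(t2,depot), truck_at(t3,hub)}
  through step 2 (unload(p4,t2,depot)): drop {pkg_at(p4,depot)}, keep {truck_at(t2,depot), truck_at(t3,hub)}, require {in(p4,t2), truck_at(t2,depot)}
    → {in(p4,t2), truck_at(t2,depot), truck_at(t3,hub)}
  through step 1 (drive(t2,hub,depot)): drop {truck_at(t2,depot)}, keep {in(p4,t2), truck_at(t3,hub)}, require {truck_at(t2,hub)}
    → {in(p4,t2), truck_at(t2,hub), truck_at(t3,hub)}

== RESULT ==
["in(p4,t2)", "truck_at(t2,hub)", "truck_at(t3,hub)"]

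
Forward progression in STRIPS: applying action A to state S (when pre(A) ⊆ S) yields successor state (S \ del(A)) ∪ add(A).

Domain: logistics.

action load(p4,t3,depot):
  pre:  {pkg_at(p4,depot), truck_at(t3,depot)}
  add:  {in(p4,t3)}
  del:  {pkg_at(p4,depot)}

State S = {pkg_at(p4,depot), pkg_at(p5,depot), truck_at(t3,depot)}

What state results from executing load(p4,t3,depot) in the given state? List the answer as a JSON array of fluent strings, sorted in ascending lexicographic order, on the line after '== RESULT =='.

Compute (S \ del) ∪ add:
  pre ⊆ S: {pkg_at(p4,depot), truck_at(t3,depot)} ⊆ S  — applicable
  S \ del = {pkg_at(p5,depot), truck_at(t3,depot)}
  ∪ add   = {in(p4,t3), pkg_at(p5,depot), truck_at(t3,depot)}

== RESULT ==
["in(p4,t3)", "pkg_at(p5,depot)", "truck_at(t3,depot)"]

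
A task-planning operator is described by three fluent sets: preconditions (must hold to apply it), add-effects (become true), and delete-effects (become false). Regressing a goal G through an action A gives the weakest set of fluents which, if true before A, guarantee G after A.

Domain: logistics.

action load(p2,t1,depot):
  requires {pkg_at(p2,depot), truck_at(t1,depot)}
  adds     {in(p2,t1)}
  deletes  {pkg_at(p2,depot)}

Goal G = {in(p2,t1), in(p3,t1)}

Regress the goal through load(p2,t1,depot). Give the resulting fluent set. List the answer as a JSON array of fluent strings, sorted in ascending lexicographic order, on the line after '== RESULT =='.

Regress:
  G ∩ del = {}  (empty — regression defined)
  G \ add = {in(p2,t1), in(p3,t1)} \ {in(p2,t1)} = {in(p3,t1)}
  ∪ pre   = {in(p3,t1)} ∪ {pkg_at(p2,depot), truck_at(t1,depot)}
          = {in(p3,t1), pkg_at(p2,depot), truck_at(t1,depot)}

== RESULT ==
["in(p3,t1)", "pkg_at(p2,depot)", "truck_at(t1,depot)"]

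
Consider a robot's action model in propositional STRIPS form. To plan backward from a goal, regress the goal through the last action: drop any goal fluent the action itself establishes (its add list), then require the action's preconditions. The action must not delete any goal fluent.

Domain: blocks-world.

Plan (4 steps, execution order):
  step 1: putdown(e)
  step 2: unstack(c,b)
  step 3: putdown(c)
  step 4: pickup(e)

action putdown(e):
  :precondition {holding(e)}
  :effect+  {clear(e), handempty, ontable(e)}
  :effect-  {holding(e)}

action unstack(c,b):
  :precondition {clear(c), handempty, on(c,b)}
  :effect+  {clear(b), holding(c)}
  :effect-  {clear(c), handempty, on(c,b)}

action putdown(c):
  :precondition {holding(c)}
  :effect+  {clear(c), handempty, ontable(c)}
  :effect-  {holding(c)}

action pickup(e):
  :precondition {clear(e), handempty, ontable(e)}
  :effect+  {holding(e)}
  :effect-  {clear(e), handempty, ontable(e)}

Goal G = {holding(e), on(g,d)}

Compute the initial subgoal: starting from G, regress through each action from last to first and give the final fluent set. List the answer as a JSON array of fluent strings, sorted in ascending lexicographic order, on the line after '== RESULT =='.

Work backward from the goal:
  through step 4 (pickup(e)): drop {holding(e)}, keep {on(g,d)}, require {clear(e), handempty, ontable(e)}
    → {clear(e), handempty, on(g,d), ontable(e)}
  through step 3 (putdown(c)): drop {handempty}, keep {clear(e), on(g,d), ontable(e)}, require {holding(c)}
    → {clear(e), holding(c), on(g,d), ontable(e)}
  through step 2 (unstack(c,b)): drop {holding(c)}, keep {clear(e), on(g,d), ontable(e)}, require {clear(c), handempty, on(c,b)}
    → {clear(c), clear(e), handempty, on(c,b), on(g,d), ontable(e)}
  through step 1 (putdown(e)): drop {clear(e), handempty, ontable(e)}, keep {clear(c), on(c,b), on(g,d)}, require {holding(e)}
    → {clear(c), holding(e), on(c,b), on(g,d)}

== RESULT ==
["clear(c)", "holding(e)", "on(c,b)", "on(g,d)"]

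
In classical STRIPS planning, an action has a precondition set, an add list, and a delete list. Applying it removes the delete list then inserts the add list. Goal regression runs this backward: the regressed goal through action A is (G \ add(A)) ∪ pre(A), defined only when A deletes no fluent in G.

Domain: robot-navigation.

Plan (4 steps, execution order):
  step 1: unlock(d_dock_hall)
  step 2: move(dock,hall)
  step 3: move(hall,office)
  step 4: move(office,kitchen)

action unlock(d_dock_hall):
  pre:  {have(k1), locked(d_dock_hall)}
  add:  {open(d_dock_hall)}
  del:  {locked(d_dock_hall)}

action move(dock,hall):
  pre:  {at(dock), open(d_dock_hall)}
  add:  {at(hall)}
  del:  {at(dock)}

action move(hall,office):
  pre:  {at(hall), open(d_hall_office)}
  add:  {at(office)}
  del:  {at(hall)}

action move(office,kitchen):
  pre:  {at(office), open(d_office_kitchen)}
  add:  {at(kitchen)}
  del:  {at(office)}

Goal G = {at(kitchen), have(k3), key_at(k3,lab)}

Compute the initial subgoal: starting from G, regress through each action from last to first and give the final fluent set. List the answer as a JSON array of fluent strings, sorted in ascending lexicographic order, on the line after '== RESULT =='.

Work backward from the goal:
  through step 4 (move(office,kitchen)): drop {at(kitchen)}, keep {have(k3), key_at(k3,lab)}, require {at(office), open(d_office_kitchen)}
    → {at(office), have(k3), key_at(k3,lab), open(d_office_kitchen)}
  through step 3 (move(hall,office)): drop {at(office)}, keep {have(k3), key_at(k3,lab), open(d_office_kitchen)}, require {at(hall), open(d_hall_office)}
    → {at(hall), have(k3), key_at(k3,lab), open(d_hall_office), open(d_office_kitchen)}
  through step 2 (move(dock,hall)): drop {at(hall)}, keep {have(k3), key_at(k3,lab), open(d_hall_office), open(d_office_kitchen)}, require {at(dock), open(d_dock_hall)}
    → {at(dock), have(k3), key_at(k3,lab), open(d_dock_hall), open(d_hall_office), open(d_office_kitchen)}
  through step 1 (unlock(d_dock_hall)): drop {open(d_dock_hall)}, keep {at(dock), have(k3), key_at(k3,lab), open(d_hall_office), open(d_office_kitchen)}, require {have(k1), locked(d_dock_hall)}
    → {at(dock), have(k1), have(k3), key_at(k3,lab), locked(d_dock_hall), open(d_hall_office), open(d_office_kitchen)}

== RESULT ==
["at(dock)", "have(k1)", "have(k3)", "key_at(k3,lab)", "locked(d_dock_hall)", "open(d_hall_office)", "open(d_office_kitchen)"]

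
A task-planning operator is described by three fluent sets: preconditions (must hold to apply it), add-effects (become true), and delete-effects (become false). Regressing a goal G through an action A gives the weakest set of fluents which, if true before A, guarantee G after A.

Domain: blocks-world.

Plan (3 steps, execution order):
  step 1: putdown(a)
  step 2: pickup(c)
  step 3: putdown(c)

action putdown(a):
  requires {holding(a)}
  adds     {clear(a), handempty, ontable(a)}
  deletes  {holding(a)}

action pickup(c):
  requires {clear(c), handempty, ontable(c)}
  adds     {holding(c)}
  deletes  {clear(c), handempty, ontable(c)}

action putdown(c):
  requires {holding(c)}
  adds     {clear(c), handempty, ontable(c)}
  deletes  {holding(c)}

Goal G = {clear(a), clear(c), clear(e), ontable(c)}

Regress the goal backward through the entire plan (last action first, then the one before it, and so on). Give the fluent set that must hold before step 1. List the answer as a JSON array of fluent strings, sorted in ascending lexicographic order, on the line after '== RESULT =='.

Work backward from the goal:
  through step 3 (putdown(c)): drop {clear(c), ontable(c)}, keep {clear(a), clear(e)}, require {holding(c)}
    → {clear(a), clear(e), holding(c)}
  through step 2 (pickup(c)): drop {holding(c)}, keep {clear(a), clear(e)}, require {clear(c), handempty, ontable(c)}
    → {clear(a), clear(c), clear(e), handempty, ontable(c)}
  through step 1 (putdown(a)): drop {clear(a), handempty}, keep {clear(c), clear(e), ontable(c)}, require {holding(a)}
    → {clear(c), clear(e), holding(a), ontable(c)}

== RESULT ==
["clear(c)", "clear(e)", "holding(a)", "ontable(c)"]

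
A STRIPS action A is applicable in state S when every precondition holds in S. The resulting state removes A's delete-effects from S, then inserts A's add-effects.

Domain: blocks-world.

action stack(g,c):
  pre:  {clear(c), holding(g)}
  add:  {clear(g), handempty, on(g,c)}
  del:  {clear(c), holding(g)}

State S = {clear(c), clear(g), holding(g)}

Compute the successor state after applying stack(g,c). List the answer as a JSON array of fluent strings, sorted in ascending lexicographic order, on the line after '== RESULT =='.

Compute (S \ del) ∪ add:
  pre ⊆ S: {clear(c), holding(g)} ⊆ S  — applicable
  S \ del = {clear(g)}
  ∪ add   = {clear(g), handempty, on(g,c)}

== RESULT ==
["clear(g)", "handempty", "on(g,c)"]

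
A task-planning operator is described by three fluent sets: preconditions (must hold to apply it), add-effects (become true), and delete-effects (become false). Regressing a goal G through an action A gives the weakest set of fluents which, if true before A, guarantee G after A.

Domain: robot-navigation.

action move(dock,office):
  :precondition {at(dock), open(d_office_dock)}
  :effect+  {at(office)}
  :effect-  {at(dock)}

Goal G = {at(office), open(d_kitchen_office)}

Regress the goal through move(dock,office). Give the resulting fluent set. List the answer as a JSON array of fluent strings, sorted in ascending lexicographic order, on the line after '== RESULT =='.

Regress:
  G ∩ del = {}  (empty — regression defined)
  G \ add = {at(office), open(d_kitchen_office)} \ {at(office)} = {open(d_kitchen_office)}
  ∪ pre   = {open(d_kitchen_office)} ∪ {at(dock), open(d_office_dock)}
          = {at(dock), open(d_kitchen_office), open(d_office_dock)}

== RESULT ==
["at(dock)", "open(d_kitchen_office)", "open(d_office_dock)"]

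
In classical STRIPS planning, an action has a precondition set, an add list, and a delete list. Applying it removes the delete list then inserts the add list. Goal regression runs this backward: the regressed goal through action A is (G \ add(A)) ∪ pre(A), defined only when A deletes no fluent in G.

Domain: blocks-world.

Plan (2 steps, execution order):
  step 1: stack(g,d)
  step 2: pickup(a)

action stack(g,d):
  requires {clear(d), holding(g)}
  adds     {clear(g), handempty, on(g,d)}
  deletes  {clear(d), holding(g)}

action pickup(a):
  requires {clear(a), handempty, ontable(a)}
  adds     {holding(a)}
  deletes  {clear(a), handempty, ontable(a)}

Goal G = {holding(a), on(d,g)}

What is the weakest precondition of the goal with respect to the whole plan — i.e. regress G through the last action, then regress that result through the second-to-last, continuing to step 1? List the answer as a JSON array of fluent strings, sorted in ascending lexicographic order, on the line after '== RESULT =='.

Work backward from the goal:
  through step 2 (pickup(a)): drop {holding(a)}, keep {on(d,g)}, require {clear(a), handempty, ontable(a)}
    → {clear(a), handempty, on(d,g), ontable(a)}
  through step 1 (stack(g,d)): drop {handempty}, keep {clear(a), on(d,g), ontable(a)}, require {clear(d), holding(g)}
    → {clear(a), clear(d), holding(g), on(d,g), ontable(a)}

== RESULT ==
["clear(a)", "clear(d)", "holding(g)", "on(d,g)", "ontable(a)"]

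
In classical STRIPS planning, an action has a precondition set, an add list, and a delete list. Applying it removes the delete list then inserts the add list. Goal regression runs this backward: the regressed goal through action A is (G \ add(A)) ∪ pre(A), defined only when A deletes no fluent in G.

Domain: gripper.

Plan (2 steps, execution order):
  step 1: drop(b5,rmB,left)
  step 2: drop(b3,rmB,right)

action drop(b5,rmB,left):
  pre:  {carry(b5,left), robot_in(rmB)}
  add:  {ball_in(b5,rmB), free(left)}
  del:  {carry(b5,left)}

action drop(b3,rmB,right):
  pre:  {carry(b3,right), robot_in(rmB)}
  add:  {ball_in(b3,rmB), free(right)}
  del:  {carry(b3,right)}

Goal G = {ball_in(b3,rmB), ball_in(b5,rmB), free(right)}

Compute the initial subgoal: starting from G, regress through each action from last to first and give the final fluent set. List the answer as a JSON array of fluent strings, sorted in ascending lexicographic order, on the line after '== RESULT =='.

Work backward from the goal:
  through step 2 (drop(b3,rmB,right)): drop {ball_in(b3,rmB), free(right)}, keep {ball_in(b5,rmB)}, require {carry(b3,right), robot_in(rmB)}
    → {ball_in(b5,rmB), carry(b3,right), robot_in(rmB)}
  through step 1 (drop(b5,rmB,left)): drop {ball_in(b5,rmB)}, keep {carry(b3,right), robot_in(rmB)}, require {carry(b5,left), robot_in(rmB)}
    → {carry(b3,right), carry(b5,left), robot_in(rmB)}

== RESULT ==
["carry(b3,right)", "carry(b5,left)", "robot_in(rmB)"]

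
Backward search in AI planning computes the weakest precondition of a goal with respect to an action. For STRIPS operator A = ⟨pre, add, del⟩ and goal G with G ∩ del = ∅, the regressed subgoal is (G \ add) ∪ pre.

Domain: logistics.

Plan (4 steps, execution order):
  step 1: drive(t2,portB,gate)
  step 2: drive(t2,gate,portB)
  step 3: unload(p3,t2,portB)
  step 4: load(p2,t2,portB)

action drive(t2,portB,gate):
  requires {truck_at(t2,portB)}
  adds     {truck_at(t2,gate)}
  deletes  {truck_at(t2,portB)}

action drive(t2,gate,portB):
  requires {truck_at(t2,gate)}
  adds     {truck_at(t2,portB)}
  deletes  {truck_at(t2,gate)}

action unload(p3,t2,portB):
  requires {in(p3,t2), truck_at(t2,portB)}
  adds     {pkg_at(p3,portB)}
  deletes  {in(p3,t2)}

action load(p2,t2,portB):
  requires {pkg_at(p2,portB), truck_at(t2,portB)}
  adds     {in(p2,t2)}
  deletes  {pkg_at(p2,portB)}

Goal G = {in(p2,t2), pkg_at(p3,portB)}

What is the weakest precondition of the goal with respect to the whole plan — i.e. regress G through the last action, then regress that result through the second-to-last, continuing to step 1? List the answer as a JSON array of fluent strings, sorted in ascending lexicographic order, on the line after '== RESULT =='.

Regress step by step:
  through step 4 (load(p2,t2,portB)): drop {in(p2,t2)}, keep {pkg_at(p3,portB)}, require {pkg_at(p2,portB), truck_at(t2,portB)}
    → {pkg_at(p2,portB), pkg_at(p3,portB), truck_at(t2,portB)}
  through step 3 (unload(p3,t2,portB)): drop {pkg_at(p3,portB)}, keep {pkg_at(p2,portB), truck_at(t2,portB)}, require {in(p3,t2), truck_at(t2,portB)}
    → {in(p3,t2), pkg_at(p2,portB), truck_at(t2,portB)}
  through step 2 (drive(t2,gate,portB)): drop {truck_at(t2,portB)}, keep {in(p3,t2), pkg_at(p2,portB)}, require {truck_at(t2,gate)}
    → {in(p3,t2), pkg_at(p2,portB), truck_at(t2,gate)}
  through step 1 (drive(t2,portB,gate)): drop {truck_at(t2,gate)}, keep {in(p3,t2), pkg_at(p2,portB)}, require {truck_at(t2,portB)}
    → {in(p3,t2), pkg_at(p2,portB), truck_at(t2,portB)}

== RESULT ==
["in(p3,t2)", "pkg_at(p2,portB)", "truck_at(t2,portB)"]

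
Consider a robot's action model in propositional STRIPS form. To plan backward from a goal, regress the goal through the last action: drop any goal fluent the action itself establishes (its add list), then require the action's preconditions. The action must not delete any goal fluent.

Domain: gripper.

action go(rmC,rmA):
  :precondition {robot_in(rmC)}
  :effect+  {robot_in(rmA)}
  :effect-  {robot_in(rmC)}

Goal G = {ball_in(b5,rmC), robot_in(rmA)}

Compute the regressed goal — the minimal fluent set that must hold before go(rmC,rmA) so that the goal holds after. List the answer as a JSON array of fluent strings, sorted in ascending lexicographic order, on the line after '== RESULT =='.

Compute (G \ add) ∪ pre:
  G ∩ del = {}  (empty — regression defined)
  G \ add = {ball_in(b5,rmC), robot_in(rmA)} \ {robot_in(rmA)} = {ball_in(b5,rmC)}
  ∪ pre   = {ball_in(b5,rmC)} ∪ {robot_in(rmC)}
          = {ball_in(b5,rmC), robot_in(rmC)}

== RESULT ==
["ball_in(b5,rmC)", "robot_in(rmC)"]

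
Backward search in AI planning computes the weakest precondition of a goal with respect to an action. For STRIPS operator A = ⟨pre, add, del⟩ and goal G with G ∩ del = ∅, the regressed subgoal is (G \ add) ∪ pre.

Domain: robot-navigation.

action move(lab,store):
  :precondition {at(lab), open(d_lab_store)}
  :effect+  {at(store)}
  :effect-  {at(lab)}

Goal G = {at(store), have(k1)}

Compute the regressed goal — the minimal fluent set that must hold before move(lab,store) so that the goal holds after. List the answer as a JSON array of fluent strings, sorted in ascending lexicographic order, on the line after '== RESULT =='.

Regress:
  G ∩ del = {}  (empty — regression defined)
  G \ add = {at(store), have(k1)} \ {at(store)} = {have(k1)}
  ∪ pre   = {have(k1)} ∪ {at(lab), open(d_lab_store)}
          = {at(lab), have(k1), open(d_lab_store)}

== RESULT ==
["at(lab)", "have(k1)", "open(d_lab_store)"]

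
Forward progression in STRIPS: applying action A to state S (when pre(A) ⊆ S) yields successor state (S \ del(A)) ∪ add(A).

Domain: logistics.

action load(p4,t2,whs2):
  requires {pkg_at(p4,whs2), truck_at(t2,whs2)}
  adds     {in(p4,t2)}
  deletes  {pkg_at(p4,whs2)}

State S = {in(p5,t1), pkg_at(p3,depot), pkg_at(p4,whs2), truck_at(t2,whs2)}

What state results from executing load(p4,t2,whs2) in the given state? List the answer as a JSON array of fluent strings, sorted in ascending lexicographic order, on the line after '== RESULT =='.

Compute (S \ del) ∪ add:
  pre ⊆ S: {pkg_at(p4,whs2), truck_at(t2,whs2)} ⊆ S  — applicable
  S \ del = {in(p5,t1), pkg_at(p3,depot), truck_at(t2,whs2)}
  ∪ add   = {in(p4,t2), in(p5,t1), pkg_at(p3,depot), truck_at(t2,whs2)}

== RESULT ==
["in(p4,t2)", "in(p5,t1)", "pkg_at(p3,depot)", "truck_at(t2,whs2)"]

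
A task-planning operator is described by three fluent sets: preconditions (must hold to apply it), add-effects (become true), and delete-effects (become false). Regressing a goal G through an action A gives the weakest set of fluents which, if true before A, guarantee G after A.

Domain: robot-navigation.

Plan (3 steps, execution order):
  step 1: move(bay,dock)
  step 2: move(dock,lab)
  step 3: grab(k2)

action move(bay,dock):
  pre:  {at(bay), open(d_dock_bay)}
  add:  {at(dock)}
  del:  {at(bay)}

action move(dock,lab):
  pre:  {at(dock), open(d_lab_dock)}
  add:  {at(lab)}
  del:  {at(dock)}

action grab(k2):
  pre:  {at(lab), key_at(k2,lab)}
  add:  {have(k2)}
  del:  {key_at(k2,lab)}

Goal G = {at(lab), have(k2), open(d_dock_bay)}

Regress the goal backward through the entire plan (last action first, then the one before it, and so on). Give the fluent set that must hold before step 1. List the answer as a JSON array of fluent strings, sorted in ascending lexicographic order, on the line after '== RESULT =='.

Regress step by step:
  through step 3 (grab(k2)): drop {have(k2)}, keep {at(lab), open(d_dock_bay)}, require {at(lab), key_at(k2,lab)}
    → {at(lab), key_at(k2,lab), open(d_dock_bay)}
  through step 2 (move(dock,lab)): drop {at(lab)}, keep {key_at(k2,lab), open(d_dock_bay)}, require {at(dock), open(d_lab_dock)}
    → {at(dock), key_at(k2,lab), open(d_dock_bay), open(d_lab_dock)}
  through step 1 (move(bay,dock)): drop {at(dock)}, keep {key_at(k2,lab), open(d_dock_bay), open(d_lab_dock)}, require {at(bay), open(d_dock_bay)}
    → {at(bay), key_at(k2,lab), open(d_dock_bay), open(d_lab_dock)}

== RESULT ==
["at(bay)", "key_at(k2,lab)", "open(d_dock_bay)", "open(d_lab_dock)"]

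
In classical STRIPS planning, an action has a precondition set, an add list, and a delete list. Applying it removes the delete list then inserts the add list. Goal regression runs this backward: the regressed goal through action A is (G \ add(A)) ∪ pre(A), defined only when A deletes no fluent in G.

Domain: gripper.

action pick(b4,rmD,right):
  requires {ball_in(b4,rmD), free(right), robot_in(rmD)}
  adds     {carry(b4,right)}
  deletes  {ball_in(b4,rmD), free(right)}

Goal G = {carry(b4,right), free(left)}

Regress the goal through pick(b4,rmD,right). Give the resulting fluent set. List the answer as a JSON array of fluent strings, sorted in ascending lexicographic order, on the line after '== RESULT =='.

Compute (G \ add) ∪ pre:
  G ∩ del = {}  (empty — regression defined)
  G \ add = {carry(b4,right), free(left)} \ {carry(b4,right)} = {free(left)}
  ∪ pre   = {free(left)} ∪ {ball_in(b4,rmD), free(right), robot_in(rmD)}
          = {ball_in(b4,rmD), free(left), free(right), robot_in(rmD)}

== RESULT ==
["ball_in(b4,rmD)", "free(left)", "free(right)", "robot_in(rmD)"]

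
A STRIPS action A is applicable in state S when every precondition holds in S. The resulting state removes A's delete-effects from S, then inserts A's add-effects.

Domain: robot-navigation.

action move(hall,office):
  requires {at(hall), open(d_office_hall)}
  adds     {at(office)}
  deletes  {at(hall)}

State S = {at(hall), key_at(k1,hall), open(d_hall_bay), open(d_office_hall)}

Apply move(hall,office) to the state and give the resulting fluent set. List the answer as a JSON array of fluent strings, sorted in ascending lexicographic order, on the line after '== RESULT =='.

Compute (S \ del) ∪ add:
  pre ⊆ S: {at(hall), open(d_office_hall)} ⊆ S  — applicable
  S \ del = {key_at(k1,hall), open(d_hall_bay), open(d_office_hall)}
  ∪ add   = {at(office), key_at(k1,hall), open(d_hall_bay), open(d_office_hall)}

== RESULT ==
["at(office)", "key_at(k1,hall)", "open(d_hall_bay)", "open(d_office_hall)"]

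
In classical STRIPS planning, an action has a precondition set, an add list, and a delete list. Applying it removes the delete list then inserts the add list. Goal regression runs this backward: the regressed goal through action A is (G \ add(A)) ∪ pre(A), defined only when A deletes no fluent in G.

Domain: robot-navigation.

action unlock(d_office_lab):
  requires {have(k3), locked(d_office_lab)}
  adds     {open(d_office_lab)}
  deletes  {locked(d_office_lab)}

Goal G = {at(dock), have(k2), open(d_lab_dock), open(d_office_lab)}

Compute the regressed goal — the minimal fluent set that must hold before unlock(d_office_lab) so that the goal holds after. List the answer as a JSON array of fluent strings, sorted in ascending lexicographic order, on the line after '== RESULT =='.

Regress:
  G ∩ del = {}  (empty — regression defined)
  G \ add = {at(dock), have(k2), open(d_lab_dock), open(d_office_lab)} \ {open(d_office_lab)} = {at(dock), have(k2), open(d_lab_dock)}
  ∪ pre   = {at(dock), have(k2), open(d_lab_dock)} ∪ {have(k3), locked(d_office_lab)}
          = {at(dock), have(k2), have(k3), locked(d_office_lab), open(d_lab_dock)}

== RESULT ==
["at(dock)", "have(k2)", "have(k3)", "locked(d_office_lab)", "open(d_lab_dock)"]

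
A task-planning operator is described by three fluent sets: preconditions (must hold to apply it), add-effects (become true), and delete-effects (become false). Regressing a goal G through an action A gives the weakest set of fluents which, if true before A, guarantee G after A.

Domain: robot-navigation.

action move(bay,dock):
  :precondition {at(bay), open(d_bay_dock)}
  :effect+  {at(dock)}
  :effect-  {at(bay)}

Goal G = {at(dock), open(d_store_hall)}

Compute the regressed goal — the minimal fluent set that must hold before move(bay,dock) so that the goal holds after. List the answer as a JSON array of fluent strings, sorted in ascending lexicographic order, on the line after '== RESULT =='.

Compute (G \ add) ∪ pre:
  G ∩ del = {}  (empty — regression defined)
  G \ add = {at(dock), open(d_store_hall)} \ {at(dock)} = {open(d_store_hall)}
  ∪ pre   = {open(d_store_hall)} ∪ {at(bay), open(d_bay_dock)}
          = {at(bay), open(d_bay_dock), open(d_store_hall)}

== RESULT ==
["at(bay)", "open(d_bay_dock)", "open(d_store_hall)"]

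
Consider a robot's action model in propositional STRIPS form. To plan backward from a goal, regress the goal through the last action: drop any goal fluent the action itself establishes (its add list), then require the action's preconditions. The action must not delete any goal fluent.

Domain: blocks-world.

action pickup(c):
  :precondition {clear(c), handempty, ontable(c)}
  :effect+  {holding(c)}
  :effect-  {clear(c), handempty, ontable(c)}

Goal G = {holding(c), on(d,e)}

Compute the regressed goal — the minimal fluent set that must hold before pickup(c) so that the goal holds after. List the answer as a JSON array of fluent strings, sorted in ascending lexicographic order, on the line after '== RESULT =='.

Compute (G \ add) ∪ pre:
  G ∩ del = {}  (empty — regression defined)
  G \ add = {holding(c), on(d,e)} \ {holding(c)} = {on(d,e)}
  ∪ pre   = {on(d,e)} ∪ {clear(c), handempty, ontable(c)}
          = {clear(c), handempty, on(d,e), ontable(c)}

== RESULT ==
["clear(c)", "handempty", "on(d,e)", "ontable(c)"]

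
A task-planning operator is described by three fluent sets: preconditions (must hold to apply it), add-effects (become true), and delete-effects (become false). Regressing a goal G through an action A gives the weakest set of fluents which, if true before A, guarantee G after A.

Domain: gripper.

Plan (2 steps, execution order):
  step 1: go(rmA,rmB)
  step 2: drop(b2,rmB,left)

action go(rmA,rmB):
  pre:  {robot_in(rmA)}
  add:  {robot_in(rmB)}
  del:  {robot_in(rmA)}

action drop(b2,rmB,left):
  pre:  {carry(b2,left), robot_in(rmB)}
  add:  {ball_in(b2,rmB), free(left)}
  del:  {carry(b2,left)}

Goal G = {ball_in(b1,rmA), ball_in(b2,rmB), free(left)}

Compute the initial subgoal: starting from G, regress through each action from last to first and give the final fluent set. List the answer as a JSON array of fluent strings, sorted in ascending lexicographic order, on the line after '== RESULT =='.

Regress step by step:
  through step 2 (drop(b2,rmB,left)): drop {ball_in(b2,rmB), free(left)}, keep {ball_in(b1,rmA)}, require {carry(b2,left), robot_in(rmB)}
    → {ball_in(b1,rmA), carry(b2,left), robot_in(rmB)}
  through step 1 (go(rmA,rmB)): drop {robot_in(rmB)}, keep {ball_in(b1,rmA), carry(b2,left)}, require {robot_in(rmA)}
    → {ball_in(b1,rmA), carry(b2,left), robot_in(rmA)}

== RESULT ==
["ball_in(b1,rmA)", "carry(b2,left)", "robot_in(rmA)"]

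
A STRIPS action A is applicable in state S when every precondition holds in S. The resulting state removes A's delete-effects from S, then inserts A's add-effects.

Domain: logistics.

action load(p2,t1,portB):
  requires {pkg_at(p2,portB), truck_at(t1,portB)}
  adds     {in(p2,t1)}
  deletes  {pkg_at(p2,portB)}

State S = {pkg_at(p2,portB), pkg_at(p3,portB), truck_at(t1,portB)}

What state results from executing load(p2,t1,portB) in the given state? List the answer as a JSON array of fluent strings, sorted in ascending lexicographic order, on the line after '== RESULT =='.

Compute (S \ del) ∪ add:
  pre ⊆ S: {pkg_at(p2,portB), truck_at(t1,portB)} ⊆ S  — applicable
  S \ del = {pkg_at(p3,portB), truck_at(t1,portB)}
  ∪ add   = {in(p2,t1), pkg_at(p3,portB), truck_at(t1,portB)}

== RESULT ==
["in(p2,t1)", "pkg_at(p3,portB)", "truck_at(t1,portB)"]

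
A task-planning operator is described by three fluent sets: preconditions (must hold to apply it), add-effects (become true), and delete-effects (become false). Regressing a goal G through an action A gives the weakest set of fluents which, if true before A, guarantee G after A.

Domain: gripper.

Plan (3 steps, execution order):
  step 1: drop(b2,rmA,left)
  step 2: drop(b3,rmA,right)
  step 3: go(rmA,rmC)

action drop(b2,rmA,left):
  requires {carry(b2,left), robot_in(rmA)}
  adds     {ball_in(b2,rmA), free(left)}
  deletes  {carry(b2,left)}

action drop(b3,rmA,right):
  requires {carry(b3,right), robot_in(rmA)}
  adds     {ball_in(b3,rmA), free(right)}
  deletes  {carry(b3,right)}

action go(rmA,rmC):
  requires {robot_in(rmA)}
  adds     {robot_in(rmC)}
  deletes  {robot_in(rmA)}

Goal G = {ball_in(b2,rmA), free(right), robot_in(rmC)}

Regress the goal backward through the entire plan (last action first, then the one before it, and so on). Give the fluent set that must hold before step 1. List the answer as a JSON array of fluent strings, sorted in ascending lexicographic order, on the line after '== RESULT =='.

Work backward from the goal:
  through step 3 (go(rmA,rmC)): drop {robot_in(rmC)}, keep {ball_in(b2,rmA), free(right)}, require {robot_in(rmA)}
    → {ball_in(b2,rmA), free(right), robot_in(rmA)}
  through step 2 (drop(b3,rmA,right)): drop {free(right)}, keep {ball_in(b2,rmA), robot_in(rmA)}, require {carry(b3,right), robot_in(rmA)}
    → {ball_in(b2,rmA), carry(b3,right), robot_in(rmA)}
  through step 1 (drop(b2,rmA,left)): drop {ball_in(b2,rmA)}, keep {carry(b3,right), robot_in(rmA)}, require {carry(b2,left), robot_in(rmA)}
    → {carry(b2,left), carry(b3,right), robot_in(rmA)}

== RESULT ==
["carry(b2,left)", "carry(b3,right)", "robot_in(rmA)"]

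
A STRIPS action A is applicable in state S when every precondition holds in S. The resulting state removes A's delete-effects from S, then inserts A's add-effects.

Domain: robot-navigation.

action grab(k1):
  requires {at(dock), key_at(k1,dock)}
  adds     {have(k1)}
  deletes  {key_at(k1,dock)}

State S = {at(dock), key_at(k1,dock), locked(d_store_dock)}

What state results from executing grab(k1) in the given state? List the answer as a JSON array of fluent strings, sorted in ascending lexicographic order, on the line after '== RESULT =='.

Compute (S \ del) ∪ add:
  pre ⊆ S: {at(dock), key_at(k1,dock)} ⊆ S  — applicable
  S \ del = {at(dock), locked(d_store_dock)}
  ∪ add   = {at(dock), have(k1), locked(d_store_dock)}

== RESULT ==
["at(dock)", "have(k1)", "locked(d_store_dock)"]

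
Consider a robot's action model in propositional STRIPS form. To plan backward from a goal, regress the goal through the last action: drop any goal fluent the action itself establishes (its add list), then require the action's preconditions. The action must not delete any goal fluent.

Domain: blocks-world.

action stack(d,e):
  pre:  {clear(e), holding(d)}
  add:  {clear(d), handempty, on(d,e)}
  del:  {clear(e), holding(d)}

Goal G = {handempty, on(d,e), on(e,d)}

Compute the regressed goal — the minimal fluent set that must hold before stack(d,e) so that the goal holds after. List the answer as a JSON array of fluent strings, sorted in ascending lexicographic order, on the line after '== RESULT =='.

Compute (G \ add) ∪ pre:
  G ∩ del = {}  (empty — regression defined)
  G \ add = {handempty, on(d,e), on(e,d)} \ {clear(d), handempty, on(d,e)} = {on(e,d)}
  ∪ pre   = {on(e,d)} ∪ {clear(e), holding(d)}
          = {clear(e), holding(d), on(e,d)}

== RESULT ==
["clear(e)", "holding(d)", "on(e,d)"]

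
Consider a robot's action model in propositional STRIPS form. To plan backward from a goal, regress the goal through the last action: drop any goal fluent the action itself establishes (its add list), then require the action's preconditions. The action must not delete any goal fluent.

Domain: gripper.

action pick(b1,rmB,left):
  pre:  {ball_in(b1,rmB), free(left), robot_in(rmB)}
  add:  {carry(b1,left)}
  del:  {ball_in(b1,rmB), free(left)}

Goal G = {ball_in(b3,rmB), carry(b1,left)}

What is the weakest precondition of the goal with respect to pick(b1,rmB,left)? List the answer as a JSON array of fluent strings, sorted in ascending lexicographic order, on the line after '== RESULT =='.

Compute (G \ add) ∪ pre:
  G ∩ del = {}  (empty — regression defined)
  G \ add = {ball_in(b3,rmB), carry(b1,left)} \ {carry(b1,left)} = {ball_in(b3,rmB)}
  ∪ pre   = {ball_in(b3,rmB)} ∪ {ball_in(b1,rmB), free(left), robot_in(rmB)}
          = {ball_in(b1,rmB), ball_in(b3,rmB), free(left), robot_in(rmB)}

== RESULT ==
["ball_in(b1,rmB)", "ball_in(b3,rmB)", "free(left)", "robot_in(rmB)"]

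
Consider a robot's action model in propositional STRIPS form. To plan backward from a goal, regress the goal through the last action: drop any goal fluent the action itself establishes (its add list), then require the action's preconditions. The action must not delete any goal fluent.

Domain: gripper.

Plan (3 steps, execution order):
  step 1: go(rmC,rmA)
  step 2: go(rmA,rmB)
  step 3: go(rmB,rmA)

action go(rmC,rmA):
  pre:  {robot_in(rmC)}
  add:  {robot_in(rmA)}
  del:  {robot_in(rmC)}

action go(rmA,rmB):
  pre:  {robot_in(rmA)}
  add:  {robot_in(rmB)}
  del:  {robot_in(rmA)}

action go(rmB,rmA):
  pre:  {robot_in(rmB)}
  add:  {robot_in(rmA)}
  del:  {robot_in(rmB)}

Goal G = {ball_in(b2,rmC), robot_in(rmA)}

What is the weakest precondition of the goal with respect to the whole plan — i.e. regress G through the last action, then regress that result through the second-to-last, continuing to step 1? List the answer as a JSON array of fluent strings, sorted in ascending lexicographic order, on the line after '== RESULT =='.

Work backward from the goal:
  through step 3 (go(rmB,rmA)): drop {robot_in(rmA)}, keep {ball_in(b2,rmC)}, require {robot_in(rmB)}
    → {ball_in(b2,rmC), robot_in(rmB)}
  through step 2 (go(rmA,rmB)): drop {robot_in(rmB)}, keep {ball_in(b2,rmC)}, require {robot_in(rmA)}
    → {ball_in(b2,rmC), robot_in(rmA)}
  through step 1 (go(rmC,rmA)): drop {robot_in(rmA)}, keep {ball_in(b2,rmC)}, require {robot_in(rmC)}
    → {ball_in(b2,rmC), robot_in(rmC)}

== RESULT ==
["ball_in(b2,rmC)", "robot_in(rmC)"]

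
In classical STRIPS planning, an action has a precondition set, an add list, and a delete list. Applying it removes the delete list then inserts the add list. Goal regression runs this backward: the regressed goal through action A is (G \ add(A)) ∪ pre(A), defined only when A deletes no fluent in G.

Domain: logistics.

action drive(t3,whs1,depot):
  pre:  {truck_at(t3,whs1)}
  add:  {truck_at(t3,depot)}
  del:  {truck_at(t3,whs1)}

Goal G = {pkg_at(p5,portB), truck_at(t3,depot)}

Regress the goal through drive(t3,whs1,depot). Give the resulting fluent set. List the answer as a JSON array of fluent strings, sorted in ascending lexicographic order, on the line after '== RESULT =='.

Regress:
  G ∩ del = {}  (empty — regression defined)
  G \ add = {pkg_at(p5,portB), truck_at(t3,depot)} \ {truck_at(t3,depot)} = {pkg_at(p5,portB)}
  ∪ pre   = {pkg_at(p5,portB)} ∪ {truck_at(t3,whs1)}
          = {pkg_at(p5,portB), truck_at(t3,whs1)}

== RESULT ==
["pkg_at(p5,portB)", "truck_at(t3,whs1)"]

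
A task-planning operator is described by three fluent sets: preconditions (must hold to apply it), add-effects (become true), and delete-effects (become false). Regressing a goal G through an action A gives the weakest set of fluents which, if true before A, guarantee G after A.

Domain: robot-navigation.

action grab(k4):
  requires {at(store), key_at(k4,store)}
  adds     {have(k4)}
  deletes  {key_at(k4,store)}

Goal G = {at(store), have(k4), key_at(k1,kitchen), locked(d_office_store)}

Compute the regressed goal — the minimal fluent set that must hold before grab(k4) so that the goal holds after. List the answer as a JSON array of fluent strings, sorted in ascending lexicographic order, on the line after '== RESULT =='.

Compute (G \ add) ∪ pre:
  G ∩ del = {}  (empty — regression defined)
  G \ add = {at(store), have(k4), key_at(k1,kitchen), locked(d_office_store)} \ {have(k4)} = {at(store), key_at(k1,kitchen), locked(d_office_store)}
  ∪ pre   = {at(store), key_at(k1,kitchen), locked(d_office_store)} ∪ {at(store), key_at(k4,store)}
          = {at(store), key_at(k1,kitchen), key_at(k4,store), locked(d_office_store)}

== RESULT ==
["at(store)", "key_at(k1,kitchen)", "key_at(k4,store)", "locked(d_office_store)"]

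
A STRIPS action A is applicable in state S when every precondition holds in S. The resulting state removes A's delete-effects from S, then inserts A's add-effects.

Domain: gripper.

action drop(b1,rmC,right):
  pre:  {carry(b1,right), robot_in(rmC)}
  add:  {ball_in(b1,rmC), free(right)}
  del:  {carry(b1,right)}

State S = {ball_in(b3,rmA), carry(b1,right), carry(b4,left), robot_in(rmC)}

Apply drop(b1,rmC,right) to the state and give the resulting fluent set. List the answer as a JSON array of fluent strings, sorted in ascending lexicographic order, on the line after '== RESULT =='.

Compute (S \ del) ∪ add:
  pre ⊆ S: {carry(b1,right), robot_in(rmC)} ⊆ S  — applicable
  S \ del = {ball_in(b3,rmA), carry(b4,left), robot_in(rmC)}
  ∪ add   = {ball_in(b1,rmC), ball_in(b3,rmA), carry(b4,left), free(right), robot_in(rmC)}

== RESULT ==
["ball_in(b1,rmC)", "ball_in(b3,rmA)", "carry(b4,left)", "free(right)", "robot_in(rmC)"]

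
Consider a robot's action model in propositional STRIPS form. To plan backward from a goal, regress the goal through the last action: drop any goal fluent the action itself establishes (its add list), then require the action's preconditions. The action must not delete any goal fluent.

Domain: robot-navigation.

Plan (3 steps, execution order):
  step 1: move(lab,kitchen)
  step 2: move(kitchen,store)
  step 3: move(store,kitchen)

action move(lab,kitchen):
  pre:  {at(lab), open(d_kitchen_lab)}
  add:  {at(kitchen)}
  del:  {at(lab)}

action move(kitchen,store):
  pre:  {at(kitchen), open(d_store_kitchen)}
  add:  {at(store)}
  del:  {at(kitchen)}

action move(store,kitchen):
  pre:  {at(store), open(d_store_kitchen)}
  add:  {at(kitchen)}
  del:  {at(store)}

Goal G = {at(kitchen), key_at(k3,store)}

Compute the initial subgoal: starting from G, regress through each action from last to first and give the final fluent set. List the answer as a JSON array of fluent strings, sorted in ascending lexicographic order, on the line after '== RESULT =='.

Regress step by step:
  through step 3 (move(store,kitchen)): drop {at(kitchen)}, keep {key_at(k3,store)}, require {at(store), open(d_store_kitchen)}
    → {at(store), key_at(k3,store), open(d_store_kitchen)}
  through step 2 (move(kitchen,store)): drop {at(store)}, keep {key_at(k3,store), open(d_store_kitchen)}, require {at(kitchen), open(d_store_kitchen)}
    → {at(kitchen), key_at(k3,store), open(d_store_kitchen)}
  through step 1 (move(lab,kitchen)): drop {at(kitchen)}, keep {key_at(k3,store), open(d_store_kitchen)}, require {at(lab), open(d_kitchen_lab)}
    → {at(lab), key_at(k3,store), open(d_kitchen_lab), open(d_store_kitchen)}

== RESULT ==
["at(lab)", "key_at(k3,store)", "open(d_kitchen_lab)", "open(d_store_kitchen)"]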